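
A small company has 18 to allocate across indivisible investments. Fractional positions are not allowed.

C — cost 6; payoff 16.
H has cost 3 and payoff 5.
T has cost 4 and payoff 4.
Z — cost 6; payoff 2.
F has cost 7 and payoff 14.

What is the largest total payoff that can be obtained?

35

Allowing fractional choices, the relaxed optimum would be about 37.0, but investments are indivisible.
C + H + F: cost 6 + 3 + 7 = 16 ≤ 18, payoff 16 + 5 + 14 = 35.
C + T + F: cost 6 + 4 + 7 = 17 ≤ 18, payoff 16 + 4 + 14 = 34.
C + F: cost 6 + 7 = 13 ≤ 18, payoff 16 + 14 = 30.
Best is C, H, and F with total payoff 35.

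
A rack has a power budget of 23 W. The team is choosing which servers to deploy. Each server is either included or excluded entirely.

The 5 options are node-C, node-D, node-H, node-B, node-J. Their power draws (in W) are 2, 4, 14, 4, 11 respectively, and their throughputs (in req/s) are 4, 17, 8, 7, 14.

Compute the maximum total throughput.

42

This is an integer program with binary decision variables.
node-C + node-D + node-B + node-J: power draw 2 + 4 + 4 + 11 = 21 ≤ 23, throughput 4 + 17 + 7 + 14 = 42.
node-D + node-B + node-J: power draw 4 + 4 + 11 = 19 ≤ 23, throughput 17 + 7 + 14 = 38.
node-C + node-D + node-J: power draw 2 + 4 + 11 = 17 ≤ 23, throughput 4 + 17 + 14 = 35.
Best is node-C, node-D, node-B, and node-J with total throughput 42.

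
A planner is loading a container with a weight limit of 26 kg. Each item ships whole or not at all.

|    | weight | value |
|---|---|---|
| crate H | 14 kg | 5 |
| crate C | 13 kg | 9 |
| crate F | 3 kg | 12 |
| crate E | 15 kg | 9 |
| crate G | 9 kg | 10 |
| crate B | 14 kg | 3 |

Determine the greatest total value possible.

31

Allowing fractional choices, the relaxed optimum would be about 31.6, but items are indivisible.
crate H + crate F + crate G: weight 14 + 3 + 9 = 26 ≤ 26, value 5 + 12 + 10 = 27.
crate F + crate G + crate B: weight 3 + 9 + 14 = 26 ≤ 26, value 12 + 10 + 3 = 25.
crate C + crate F + crate G: weight 13 + 3 + 9 = 25 ≤ 26, value 9 + 12 + 10 = 31.
Best is crate C, crate F, and crate G with total value 31.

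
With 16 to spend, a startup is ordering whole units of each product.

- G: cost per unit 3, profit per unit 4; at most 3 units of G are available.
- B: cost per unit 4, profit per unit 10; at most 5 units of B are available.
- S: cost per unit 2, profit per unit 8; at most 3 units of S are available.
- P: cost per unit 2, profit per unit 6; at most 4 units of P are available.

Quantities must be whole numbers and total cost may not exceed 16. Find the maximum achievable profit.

S has the best ratio (8/2); taking only S gives at most 3×8 = 24 (stopped by the supply cap of 3).
Mixing does better — 1×B, 3×S, and 3×P: cost 16 ≤ 16, profit 1·10 + 3·8 + 3·6 = 52.

52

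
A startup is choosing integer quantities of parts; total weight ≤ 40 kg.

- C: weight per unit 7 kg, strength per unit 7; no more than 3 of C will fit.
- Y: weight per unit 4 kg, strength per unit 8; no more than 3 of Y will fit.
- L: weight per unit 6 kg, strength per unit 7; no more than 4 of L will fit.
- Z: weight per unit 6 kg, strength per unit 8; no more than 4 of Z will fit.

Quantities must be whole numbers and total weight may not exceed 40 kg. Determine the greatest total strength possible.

56

Take 3×Y and 4×Z: weight 36 ≤ 40, strength 3·8 + 4·8 = 56.
Y has the best ratio (8/4) and is taken to its limit of 3; remaining capacity is filled optimally with the others.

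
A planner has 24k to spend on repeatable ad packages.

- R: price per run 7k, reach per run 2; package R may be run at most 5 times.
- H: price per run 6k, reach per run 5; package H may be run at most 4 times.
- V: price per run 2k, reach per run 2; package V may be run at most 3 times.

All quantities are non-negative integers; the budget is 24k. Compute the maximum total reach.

4×H: price 24 ≤ 24, reach 4·5 = 20.
3×H and 3×V: price 24 ≤ 24, reach 3·5 + 3·2 = 21.
Best is 21.

21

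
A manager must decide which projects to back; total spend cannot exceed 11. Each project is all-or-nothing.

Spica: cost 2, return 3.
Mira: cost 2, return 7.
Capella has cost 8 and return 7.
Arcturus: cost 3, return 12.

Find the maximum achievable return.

Treat it as a binary knapsack problem.
Take Spica, Mira, and Arcturus: cost 2 + 2 + 3 = 7 ≤ 11, return 3 + 7 + 12 = 22.
No other feasible combination does better.

22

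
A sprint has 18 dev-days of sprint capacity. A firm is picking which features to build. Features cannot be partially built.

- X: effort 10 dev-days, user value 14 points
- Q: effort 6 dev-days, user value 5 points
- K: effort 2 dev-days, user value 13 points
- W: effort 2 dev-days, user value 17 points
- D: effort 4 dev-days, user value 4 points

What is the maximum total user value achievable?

Treat it as a binary knapsack problem.
X + K + W: effort 10 + 2 + 2 = 14 ≤ 18, user value 14 + 13 + 17 = 44.
Q + K + W + D: effort 6 + 2 + 2 + 4 = 14 ≤ 18, user value 5 + 13 + 17 + 4 = 39.
X + K + W + D: effort 10 + 2 + 2 + 4 = 18 ≤ 18, user value 14 + 13 + 17 + 4 = 48.
Best is X, K, W, and D with total user value 48.

48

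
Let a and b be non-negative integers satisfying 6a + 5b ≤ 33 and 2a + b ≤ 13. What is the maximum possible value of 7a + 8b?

48

(a,b)=(0,6) is feasible, giving 48.
(a,b)=(1,5) is feasible, giving 47.
No feasible integer point exceeds 48.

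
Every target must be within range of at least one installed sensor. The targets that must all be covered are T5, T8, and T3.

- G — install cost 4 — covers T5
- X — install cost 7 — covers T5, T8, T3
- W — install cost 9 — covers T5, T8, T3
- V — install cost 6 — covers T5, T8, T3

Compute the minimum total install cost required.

6

V alone covers T5, T8, T3 — every target.
Total install cost: 6.
No cover costs less than 6.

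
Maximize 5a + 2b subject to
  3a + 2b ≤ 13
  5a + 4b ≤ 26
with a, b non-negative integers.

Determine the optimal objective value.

20

Relaxing integrality, the LP optimum is 21.67 at (a,b) = (4.33, 0), which is not an integer point.
(a,b)=(4,0): 3·4+2·0=12≤13, 5·4+4·0=20≤26, objective 20.
(a,b)=(3,1): 3·3+2·1=11≤13, 5·3+4·1=19≤26, objective 17.
(a,b)=(3,0): 3·3+2·0=9≤13, 5·3+4·0=15≤26, objective 15.
No feasible integer point exceeds 20.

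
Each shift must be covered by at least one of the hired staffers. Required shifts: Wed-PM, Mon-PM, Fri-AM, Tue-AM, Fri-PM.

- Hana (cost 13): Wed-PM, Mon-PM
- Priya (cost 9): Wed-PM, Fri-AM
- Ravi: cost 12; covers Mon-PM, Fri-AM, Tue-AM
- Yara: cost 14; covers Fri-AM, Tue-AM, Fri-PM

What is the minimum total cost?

The greedy cost-per-new-shift heuristic would pick Ravi, Priya, and Yara for 35, but a cheaper cover exists.
Choose Hana and Yara: together they cover Wed-PM, Mon-PM, Fri-AM, Tue-AM, Fri-PM — every shift.
Total cost: 13 + 14 = 27.
No cover costs less than 27.

27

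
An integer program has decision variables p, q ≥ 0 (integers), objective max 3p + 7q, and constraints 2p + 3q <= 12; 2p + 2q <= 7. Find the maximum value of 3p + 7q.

21

Relaxing integrality, the LP optimum is 24.50 at (p,q) = (0, 3.5), which is not an integer point.
(p,q)=(0,3): 2·0+3·3=9≤12, 2·0+2·3=6≤7, objective 21.
(p,q)=(1,2): 2·1+3·2=8≤12, 2·1+2·2=6≤7, objective 17.
(p,q)=(0,2): 2·0+3·2=6≤12, 2·0+2·2=4≤7, objective 14.
The best lattice point is (0,3), giving 21.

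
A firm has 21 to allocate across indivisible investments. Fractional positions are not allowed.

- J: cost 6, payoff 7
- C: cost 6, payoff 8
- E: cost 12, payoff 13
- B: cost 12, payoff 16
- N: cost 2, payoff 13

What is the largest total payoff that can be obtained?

37

This is a 0-1 knapsack instance.
C + E + N: cost 6 + 12 + 2 = 20 ≤ 21, payoff 8 + 13 + 13 = 34.
C + B + N: cost 6 + 12 + 2 = 20 ≤ 21, payoff 8 + 16 + 13 = 37.
J + B + N: cost 6 + 12 + 2 = 20 ≤ 21, payoff 7 + 16 + 13 = 36.
Best is C, B, and N with total payoff 37.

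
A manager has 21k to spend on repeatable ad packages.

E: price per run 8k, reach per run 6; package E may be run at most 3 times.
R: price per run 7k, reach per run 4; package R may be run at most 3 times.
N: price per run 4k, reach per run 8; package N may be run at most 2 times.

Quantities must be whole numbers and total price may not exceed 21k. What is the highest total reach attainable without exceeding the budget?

22

Take 1×E and 2×N: price 16 ≤ 21, reach 1·6 + 2·8 = 22.
N has the best ratio (8/4) and is taken to its limit of 2; remaining capacity is filled optimally with the others.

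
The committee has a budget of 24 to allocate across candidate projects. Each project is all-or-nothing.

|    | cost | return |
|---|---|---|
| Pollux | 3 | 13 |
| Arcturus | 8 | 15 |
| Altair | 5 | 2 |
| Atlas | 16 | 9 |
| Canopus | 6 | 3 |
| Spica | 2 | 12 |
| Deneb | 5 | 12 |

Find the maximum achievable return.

This is a 0-1 knapsack instance.
Pollux + Arcturus + Canopus + Spica + Deneb: cost 3 + 8 + 6 + 2 + 5 = 24 ≤ 24, return 13 + 15 + 3 + 12 + 12 = 55.
Pollux + Arcturus + Altair + Spica + Deneb: cost 3 + 8 + 5 + 2 + 5 = 23 ≤ 24, return 13 + 15 + 2 + 12 + 12 = 54.
Best is Pollux, Arcturus, Canopus, Spica, and Deneb with total return 55.

55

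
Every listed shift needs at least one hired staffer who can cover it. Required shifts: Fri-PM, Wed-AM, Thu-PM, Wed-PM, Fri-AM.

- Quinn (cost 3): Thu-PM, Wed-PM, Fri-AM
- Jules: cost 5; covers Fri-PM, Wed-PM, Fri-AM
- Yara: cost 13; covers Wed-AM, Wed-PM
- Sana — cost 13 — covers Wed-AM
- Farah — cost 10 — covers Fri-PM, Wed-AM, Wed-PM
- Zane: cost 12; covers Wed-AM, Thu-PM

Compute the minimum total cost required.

Choose Quinn and Farah: together they cover Fri-PM, Wed-AM, Thu-PM, Wed-PM, Fri-AM — every shift.
Total cost: 3 + 10 = 13.

13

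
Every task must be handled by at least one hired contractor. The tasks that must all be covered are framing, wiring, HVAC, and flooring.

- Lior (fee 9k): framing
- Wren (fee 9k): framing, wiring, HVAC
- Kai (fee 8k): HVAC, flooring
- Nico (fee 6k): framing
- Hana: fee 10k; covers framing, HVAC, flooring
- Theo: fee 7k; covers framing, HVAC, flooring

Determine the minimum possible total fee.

16

Choose Wren and Theo: together they cover framing, wiring, HVAC, flooring — every task.
Total fee: 9 + 7 = 16.
No cover costs less than 16.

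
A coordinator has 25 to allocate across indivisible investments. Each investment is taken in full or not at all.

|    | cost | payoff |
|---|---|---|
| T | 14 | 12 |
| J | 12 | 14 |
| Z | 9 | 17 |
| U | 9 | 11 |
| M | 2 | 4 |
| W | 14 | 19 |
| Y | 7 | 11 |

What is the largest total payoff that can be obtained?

Allowing fractional choices, the relaxed optimum would be about 41.5, but investments are indivisible.
Z + U + Y: cost 9 + 9 + 7 = 25 ≤ 25, payoff 17 + 11 + 11 = 39.
Z + M + W: cost 9 + 2 + 14 = 25 ≤ 25, payoff 17 + 4 + 19 = 40.
Z + W: cost 9 + 14 = 23 ≤ 25, payoff 17 + 19 = 36.
Best is Z, M, and W with total payoff 40.

40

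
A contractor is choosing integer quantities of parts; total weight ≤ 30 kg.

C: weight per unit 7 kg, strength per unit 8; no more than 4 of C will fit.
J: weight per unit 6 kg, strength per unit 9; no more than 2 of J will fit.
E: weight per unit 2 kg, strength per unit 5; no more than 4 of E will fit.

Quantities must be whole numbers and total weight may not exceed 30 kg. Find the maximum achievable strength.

1×C, 2×J, and 4×E: weight 27 ≤ 30, strength 1·8 + 2·9 + 4·5 = 46.
2×C, 1×J, and 4×E: weight 28 ≤ 30, strength 2·8 + 1·9 + 4·5 = 45.
Best is 46.

46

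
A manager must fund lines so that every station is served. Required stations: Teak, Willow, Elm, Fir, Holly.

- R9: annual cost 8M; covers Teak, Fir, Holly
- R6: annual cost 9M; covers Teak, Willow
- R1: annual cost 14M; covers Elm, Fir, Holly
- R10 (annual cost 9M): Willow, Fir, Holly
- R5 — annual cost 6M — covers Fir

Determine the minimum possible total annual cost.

This is a weighted set-cover instance.
Choose R6 and R1: together they cover Teak, Willow, Elm, Fir, Holly — every station.
Total annual cost: 9 + 14 = 23.

23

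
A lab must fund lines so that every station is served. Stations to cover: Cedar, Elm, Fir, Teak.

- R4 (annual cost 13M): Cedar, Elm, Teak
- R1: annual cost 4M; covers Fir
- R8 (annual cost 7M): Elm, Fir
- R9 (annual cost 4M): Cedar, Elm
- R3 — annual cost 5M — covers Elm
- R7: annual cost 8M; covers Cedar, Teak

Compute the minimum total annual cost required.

The greedy cost-per-new-station heuristic would pick R9, R1, and R7 for 16, but a cheaper cover exists.
Choose R8 and R7: together they cover Cedar, Elm, Fir, Teak — every station.
Total annual cost: 7 + 8 = 15.
No cover costs less than 15.

15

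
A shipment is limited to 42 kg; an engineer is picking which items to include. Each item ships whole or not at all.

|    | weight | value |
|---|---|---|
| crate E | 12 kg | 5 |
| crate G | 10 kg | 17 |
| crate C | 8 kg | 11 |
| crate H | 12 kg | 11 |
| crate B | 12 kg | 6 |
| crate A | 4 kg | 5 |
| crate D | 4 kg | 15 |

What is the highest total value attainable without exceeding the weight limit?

59

Allowing fractional choices, the relaxed optimum would be about 61.0, but items are indivisible.
crate G + crate C + crate B + crate A + crate D: weight 10 + 8 + 12 + 4 + 4 = 38 ≤ 42, value 17 + 11 + 6 + 5 + 15 = 54.
crate G + crate C + crate H + crate D: weight 10 + 8 + 12 + 4 = 34 ≤ 42, value 17 + 11 + 11 + 15 = 54.
crate G + crate C + crate H + crate A + crate D: weight 10 + 8 + 12 + 4 + 4 = 38 ≤ 42, value 17 + 11 + 11 + 5 + 15 = 59.
Best is crate G, crate C, crate H, crate A, and crate D with total value 59.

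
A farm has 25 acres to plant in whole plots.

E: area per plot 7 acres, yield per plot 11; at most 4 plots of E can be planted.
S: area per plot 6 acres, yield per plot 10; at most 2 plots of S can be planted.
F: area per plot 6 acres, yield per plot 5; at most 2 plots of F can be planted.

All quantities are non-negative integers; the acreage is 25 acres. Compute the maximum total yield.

36

S has the best ratio (10/6); taking only S gives at most 2×10 = 20 (stopped by the supply cap of 2).
Mixing does better — 1×E, 2×S, and 1×F: area 25 ≤ 25, yield 1·11 + 2·10 + 1·5 = 36.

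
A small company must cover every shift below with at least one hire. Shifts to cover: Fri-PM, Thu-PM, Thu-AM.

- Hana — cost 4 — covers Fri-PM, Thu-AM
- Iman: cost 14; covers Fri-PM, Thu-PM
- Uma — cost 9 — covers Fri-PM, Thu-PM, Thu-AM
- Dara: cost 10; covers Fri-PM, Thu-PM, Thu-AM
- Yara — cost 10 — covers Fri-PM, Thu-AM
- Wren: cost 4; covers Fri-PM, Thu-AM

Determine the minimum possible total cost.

9

The greedy cost-per-new-shift heuristic would pick Hana and Uma for 13, but a cheaper cover exists.
Uma alone covers Fri-PM, Thu-PM, Thu-AM — every shift.
Total cost: 9.
No cover costs less than 9.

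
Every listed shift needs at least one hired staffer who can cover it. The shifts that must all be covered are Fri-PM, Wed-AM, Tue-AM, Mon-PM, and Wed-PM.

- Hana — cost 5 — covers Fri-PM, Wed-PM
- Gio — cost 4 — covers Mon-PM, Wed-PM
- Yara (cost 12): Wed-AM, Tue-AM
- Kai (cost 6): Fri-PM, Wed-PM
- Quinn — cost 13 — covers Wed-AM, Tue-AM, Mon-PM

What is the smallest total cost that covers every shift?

The greedy cost-per-new-shift heuristic would pick Gio, Hana, and Yara for 21, but a cheaper cover exists.
Choose Hana and Quinn: together they cover Fri-PM, Wed-AM, Tue-AM, Mon-PM, Wed-PM — every shift.
Total cost: 5 + 13 = 18.
No cover costs less than 18.

18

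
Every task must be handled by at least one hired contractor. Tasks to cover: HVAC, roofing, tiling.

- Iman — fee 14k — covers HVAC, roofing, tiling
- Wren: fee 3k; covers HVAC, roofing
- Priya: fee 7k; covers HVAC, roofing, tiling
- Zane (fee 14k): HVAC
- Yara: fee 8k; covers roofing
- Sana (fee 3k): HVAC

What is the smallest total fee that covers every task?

This is a weighted set-cover instance.
The greedy cost-per-new-task heuristic would pick Wren and Priya for 10, but a cheaper cover exists.
Priya alone covers HVAC, roofing, tiling — every task.
Total fee: 7.
No cover costs less than 7.

7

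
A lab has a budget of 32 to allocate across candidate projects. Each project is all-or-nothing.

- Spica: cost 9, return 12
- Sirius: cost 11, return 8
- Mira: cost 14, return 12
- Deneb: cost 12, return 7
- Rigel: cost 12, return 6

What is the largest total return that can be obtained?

This is an integer program with binary decision variables.
Allowing fractional choices, the relaxed optimum would be about 30.5, but projects are indivisible.
Spica + Sirius + Rigel: cost 9 + 11 + 12 = 32 ≤ 32, return 12 + 8 + 6 = 26.
Spica + Mira: cost 9 + 14 = 23 ≤ 32, return 12 + 12 = 24.
Spica + Sirius + Deneb: cost 9 + 11 + 12 = 32 ≤ 32, return 12 + 8 + 7 = 27.
Best is Spica, Sirius, and Deneb with total return 27.

27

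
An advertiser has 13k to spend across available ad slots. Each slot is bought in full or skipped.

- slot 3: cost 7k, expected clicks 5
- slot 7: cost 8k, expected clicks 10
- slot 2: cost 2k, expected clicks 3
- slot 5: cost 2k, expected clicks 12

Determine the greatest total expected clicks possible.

25

slot 3 + slot 2 + slot 5: cost 7 + 2 + 2 = 11 ≤ 13, expected clicks 5 + 3 + 12 = 20.
slot 7 + slot 5: cost 8 + 2 = 10 ≤ 13, expected clicks 10 + 12 = 22.
slot 7 + slot 2 + slot 5: cost 8 + 2 + 2 = 12 ≤ 13, expected clicks 10 + 3 + 12 = 25.
Best is slot 7, slot 2, and slot 5 with total expected clicks 25.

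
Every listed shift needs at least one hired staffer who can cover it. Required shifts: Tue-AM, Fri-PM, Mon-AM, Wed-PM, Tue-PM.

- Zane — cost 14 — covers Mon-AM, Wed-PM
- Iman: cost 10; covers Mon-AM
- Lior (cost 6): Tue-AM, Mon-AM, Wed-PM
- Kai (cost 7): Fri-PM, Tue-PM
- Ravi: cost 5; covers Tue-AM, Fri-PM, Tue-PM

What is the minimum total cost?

Choose Lior and Ravi: together they cover Tue-AM, Fri-PM, Mon-AM, Wed-PM, Tue-PM — every shift.
Total cost: 6 + 5 = 11.
No cover costs less than 11.

11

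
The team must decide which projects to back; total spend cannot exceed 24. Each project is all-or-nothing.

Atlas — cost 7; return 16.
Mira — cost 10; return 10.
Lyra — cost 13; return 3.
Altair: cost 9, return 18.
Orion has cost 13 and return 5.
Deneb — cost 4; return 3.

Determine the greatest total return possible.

37

Atlas + Altair + Deneb: cost 7 + 9 + 4 = 20 ≤ 24, return 16 + 18 + 3 = 37.
Atlas + Altair: cost 7 + 9 = 16 ≤ 24, return 16 + 18 = 34.
Best is Atlas, Altair, and Deneb with total return 37.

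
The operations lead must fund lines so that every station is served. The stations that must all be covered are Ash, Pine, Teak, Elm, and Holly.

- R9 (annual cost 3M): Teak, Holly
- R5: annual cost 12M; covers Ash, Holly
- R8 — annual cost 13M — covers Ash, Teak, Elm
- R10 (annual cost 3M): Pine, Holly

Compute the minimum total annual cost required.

The greedy cost-per-new-station heuristic would pick R9, R10, and R8 for 19, but a cheaper cover exists.
Choose R8 and R10: together they cover Ash, Pine, Teak, Elm, Holly — every station.
Total annual cost: 13 + 3 = 16.
No cover costs less than 16.

16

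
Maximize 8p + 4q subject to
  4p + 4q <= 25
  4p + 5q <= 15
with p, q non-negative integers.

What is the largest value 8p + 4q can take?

24

Relaxing integrality, the LP optimum is 30.00 at (p,q) = (3.75, 0), which is not an integer point.
(p,q)=(3,0): 4·3+4·0=12≤25, 4·3+5·0=12≤15, objective 24.
(p,q)=(2,1): 4·2+4·1=12≤25, 4·2+5·1=13≤15, objective 20.
(p,q)=(2,0): 4·2+4·0=8≤25, 4·2+5·0=8≤15, objective 16.
The best lattice point is (3,0), giving 24.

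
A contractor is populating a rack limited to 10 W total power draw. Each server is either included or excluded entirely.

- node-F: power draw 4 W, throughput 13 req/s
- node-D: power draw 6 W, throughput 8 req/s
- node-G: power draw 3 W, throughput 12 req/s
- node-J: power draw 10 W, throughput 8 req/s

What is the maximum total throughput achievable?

25

This is an integer program with binary decision variables.
Allowing fractional choices, the relaxed optimum would be about 29.0, but servers are indivisible.
node-F + node-G: power draw 4 + 3 = 7 ≤ 10, throughput 13 + 12 = 25.
node-D + node-G: power draw 6 + 3 = 9 ≤ 10, throughput 8 + 12 = 20.
node-F + node-D: power draw 4 + 6 = 10 ≤ 10, throughput 13 + 8 = 21.
Best is node-F and node-G with total throughput 25.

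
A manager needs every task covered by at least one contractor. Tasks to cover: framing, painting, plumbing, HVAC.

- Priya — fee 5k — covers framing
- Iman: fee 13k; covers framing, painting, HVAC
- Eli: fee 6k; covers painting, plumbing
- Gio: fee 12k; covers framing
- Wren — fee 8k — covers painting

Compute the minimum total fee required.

This is an integer covering problem.
The greedy cost-per-new-task heuristic would pick Eli, Priya, and Iman for 24, but a cheaper cover exists.
Choose Iman and Eli: together they cover framing, painting, plumbing, HVAC — every task.
Total fee: 13 + 6 = 19.
No cover costs less than 19.

19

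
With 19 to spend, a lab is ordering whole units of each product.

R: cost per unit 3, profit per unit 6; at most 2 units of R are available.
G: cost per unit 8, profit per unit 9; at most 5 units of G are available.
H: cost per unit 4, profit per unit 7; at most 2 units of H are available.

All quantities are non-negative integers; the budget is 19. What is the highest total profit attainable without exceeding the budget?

29

R has the best ratio (6/3); taking only R gives at most 2×6 = 12 (stopped by the supply cap of 2).
Mixing does better — 1×R, 1×G, and 2×H: cost 19 ≤ 19, profit 1·6 + 1·9 + 2·7 = 29.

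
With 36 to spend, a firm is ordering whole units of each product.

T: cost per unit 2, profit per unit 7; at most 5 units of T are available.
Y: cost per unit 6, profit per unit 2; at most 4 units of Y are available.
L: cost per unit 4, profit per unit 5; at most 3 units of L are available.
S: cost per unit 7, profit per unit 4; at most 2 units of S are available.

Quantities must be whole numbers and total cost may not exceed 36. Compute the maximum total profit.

58

5×T, 3×L, and 2×S: cost 36 ≤ 36, profit 5·7 + 3·5 + 2·4 = 58.
5×T, 1×Y, 3×L, and 1×S: cost 35 ≤ 36, profit 5·7 + 1·2 + 3·5 + 1·4 = 56.
Best is 58.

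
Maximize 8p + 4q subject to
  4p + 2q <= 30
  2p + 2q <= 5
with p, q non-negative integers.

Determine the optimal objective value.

The continuous relaxation peaks at (2.5, 0) with value 20.00; rounding to a feasible lattice point costs some objective.
(p,q)=(2,0): 4·2+2·0=8≤30, 2·2+2·0=4≤5, objective 16.
(p,q)=(1,1): 4·1+2·1=6≤30, 2·1+2·1=4≤5, objective 12.
(p,q)=(1,0): 4·1+2·0=4≤30, 2·1+2·0=2≤5, objective 8.
No feasible integer point exceeds 16.

16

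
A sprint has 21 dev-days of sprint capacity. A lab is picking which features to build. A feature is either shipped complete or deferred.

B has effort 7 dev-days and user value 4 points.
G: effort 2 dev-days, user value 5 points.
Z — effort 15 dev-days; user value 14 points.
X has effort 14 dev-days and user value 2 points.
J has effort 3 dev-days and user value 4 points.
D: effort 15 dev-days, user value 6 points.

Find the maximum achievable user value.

Treat it as a binary knapsack problem.
Take G, Z, and J: effort 2 + 15 + 3 = 20 ≤ 21, user value 5 + 14 + 4 = 23.
No other feasible combination does better.

23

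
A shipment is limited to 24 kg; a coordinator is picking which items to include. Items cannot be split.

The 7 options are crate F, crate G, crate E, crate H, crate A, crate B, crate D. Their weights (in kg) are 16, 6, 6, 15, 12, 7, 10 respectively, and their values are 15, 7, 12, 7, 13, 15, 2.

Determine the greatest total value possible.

Allowing fractional choices, the relaxed optimum would be about 39.4, but items are indivisible.
crate F + crate B: weight 16 + 7 = 23 ≤ 24, value 15 + 15 = 30.
crate G + crate E + crate B: weight 6 + 6 + 7 = 19 ≤ 24, value 7 + 12 + 15 = 34.
crate G + crate E + crate A: weight 6 + 6 + 12 = 24 ≤ 24, value 7 + 12 + 13 = 32.
Best is crate G, crate E, and crate B with total value 34.

34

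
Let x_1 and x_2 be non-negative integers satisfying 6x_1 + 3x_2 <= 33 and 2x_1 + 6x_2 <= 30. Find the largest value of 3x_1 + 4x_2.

25

(x_1,x_2)=(3,4) is feasible, giving 25.
(x_1,x_2)=(4,3) is feasible, giving 24.
No feasible integer point exceeds 25.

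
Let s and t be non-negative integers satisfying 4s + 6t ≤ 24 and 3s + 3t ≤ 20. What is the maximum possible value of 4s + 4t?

24

(s,t)=(6,0): 4·6+6·0=24≤24, 3·6+3·0=18≤20, objective 24.
(s,t)=(5,0): 4·5+6·0=20≤24, 3·5+3·0=15≤20, objective 20.
No feasible integer point exceeds 24.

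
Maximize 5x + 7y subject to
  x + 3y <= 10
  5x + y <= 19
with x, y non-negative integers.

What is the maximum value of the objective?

29

Relaxing integrality, the LP optimum is 32.29 at (x,y) = (3.36, 2.21), which is not an integer point.
(x,y)=(3,2): 1·3+3·2=9≤10, 5·3+1·2=17≤19, objective 29.
(x,y)=(2,2): 1·2+3·2=8≤10, 5·2+1·2=12≤19, objective 24.
(x,y)=(3,1): 1·3+3·1=6≤10, 5·3+1·1=16≤19, objective 22.
The best lattice point is (3,2), giving 29.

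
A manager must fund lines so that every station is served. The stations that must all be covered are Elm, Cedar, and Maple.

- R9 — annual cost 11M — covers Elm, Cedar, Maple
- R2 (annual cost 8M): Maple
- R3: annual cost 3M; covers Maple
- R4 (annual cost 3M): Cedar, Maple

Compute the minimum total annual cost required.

This is a weighted set-cover instance.
R9 alone covers Elm, Cedar, Maple — every station.
Total annual cost: 11.

11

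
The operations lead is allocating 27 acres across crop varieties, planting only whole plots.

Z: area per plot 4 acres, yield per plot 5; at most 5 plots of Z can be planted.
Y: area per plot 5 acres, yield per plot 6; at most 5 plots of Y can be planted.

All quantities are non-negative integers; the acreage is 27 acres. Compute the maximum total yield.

Z has the best ratio (5/4); taking only Z gives at most 5×5 = 25 (stopped by the supply cap of 5).
Mixing does better — 3×Z and 3×Y: area 27 ≤ 27, yield 3·5 + 3·6 = 33.

33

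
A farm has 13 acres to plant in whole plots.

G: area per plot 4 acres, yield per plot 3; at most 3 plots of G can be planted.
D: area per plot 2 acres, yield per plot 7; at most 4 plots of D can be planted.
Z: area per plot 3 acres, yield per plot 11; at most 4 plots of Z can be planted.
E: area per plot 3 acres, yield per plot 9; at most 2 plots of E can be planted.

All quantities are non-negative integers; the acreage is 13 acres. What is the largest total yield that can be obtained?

47

This is a bounded integer knapsack.
Z has the best ratio (11/3); taking only Z gives at most 4×11 = 44 (stopped by the area limit).
Mixing does better — 2×D and 3×Z: area 13 ≤ 13, yield 2·7 + 3·11 = 47.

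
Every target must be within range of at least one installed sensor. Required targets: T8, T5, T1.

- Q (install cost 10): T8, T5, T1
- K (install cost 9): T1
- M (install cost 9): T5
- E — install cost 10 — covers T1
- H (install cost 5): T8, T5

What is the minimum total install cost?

10

The greedy cost-per-new-target heuristic would pick H and K for 14, but a cheaper cover exists.
Q alone covers T8, T5, T1 — every target.
Total install cost: 10.
No cover costs less than 10.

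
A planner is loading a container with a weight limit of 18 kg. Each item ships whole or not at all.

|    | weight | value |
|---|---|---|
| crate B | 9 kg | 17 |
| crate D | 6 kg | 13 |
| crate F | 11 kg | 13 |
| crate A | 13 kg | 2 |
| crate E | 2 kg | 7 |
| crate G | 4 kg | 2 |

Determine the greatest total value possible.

Treat it as a binary knapsack problem.
crate B + crate D + crate E: weight 9 + 6 + 2 = 17 ≤ 18, value 17 + 13 + 7 = 37.
crate B + crate D: weight 9 + 6 = 15 ≤ 18, value 17 + 13 = 30.
Best is crate B, crate D, and crate E with total value 37.

37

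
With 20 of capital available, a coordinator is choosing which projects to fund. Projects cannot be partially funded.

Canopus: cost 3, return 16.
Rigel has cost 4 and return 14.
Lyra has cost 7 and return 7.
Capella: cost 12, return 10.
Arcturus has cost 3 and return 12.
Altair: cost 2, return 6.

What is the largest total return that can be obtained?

55

Allowing fractional choices, the relaxed optimum would be about 55.8, but projects are indivisible.
Canopus + Rigel + Lyra + Arcturus + Altair: cost 3 + 4 + 7 + 3 + 2 = 19 ≤ 20, return 16 + 14 + 7 + 12 + 6 = 55.
Canopus + Rigel + Lyra + Arcturus: cost 3 + 4 + 7 + 3 = 17 ≤ 20, return 16 + 14 + 7 + 12 = 49.
Best is Canopus, Rigel, Lyra, Arcturus, and Altair with total return 55.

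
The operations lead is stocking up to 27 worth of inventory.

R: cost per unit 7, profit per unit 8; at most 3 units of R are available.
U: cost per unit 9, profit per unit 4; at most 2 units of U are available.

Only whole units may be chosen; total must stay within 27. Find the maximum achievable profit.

24

2×R and 1×U: cost 23 ≤ 27, profit 2·8 + 1·4 = 20.
3×R: cost 21 ≤ 27, profit 3·8 = 24.
Best is 24.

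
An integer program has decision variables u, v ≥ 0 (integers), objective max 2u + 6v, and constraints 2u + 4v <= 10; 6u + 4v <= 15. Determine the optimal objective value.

14

The continuous relaxation peaks at (0, 2.5) with value 15.00; rounding to a feasible lattice point costs some objective.
(u,v)=(1,2): 2·1+4·2=10≤10, 6·1+4·2=14≤15, objective 14.
(u,v)=(0,2): 2·0+4·2=8≤10, 6·0+4·2=8≤15, objective 12.
(u,v)=(1,1): 2·1+4·1=6≤10, 6·1+4·1=10≤15, objective 8.
The best lattice point is (1,2), giving 14.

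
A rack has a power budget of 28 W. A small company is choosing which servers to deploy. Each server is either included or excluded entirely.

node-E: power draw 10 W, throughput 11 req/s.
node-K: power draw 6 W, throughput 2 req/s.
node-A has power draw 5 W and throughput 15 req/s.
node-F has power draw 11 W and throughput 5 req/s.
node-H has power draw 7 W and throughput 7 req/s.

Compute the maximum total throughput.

node-E + node-K + node-A + node-H: power draw 10 + 6 + 5 + 7 = 28 ≤ 28, throughput 11 + 2 + 15 + 7 = 35.
node-E + node-A + node-F: power draw 10 + 5 + 11 = 26 ≤ 28, throughput 11 + 15 + 5 = 31.
node-E + node-A + node-H: power draw 10 + 5 + 7 = 22 ≤ 28, throughput 11 + 15 + 7 = 33.
Best is node-E, node-K, node-A, and node-H with total throughput 35.

35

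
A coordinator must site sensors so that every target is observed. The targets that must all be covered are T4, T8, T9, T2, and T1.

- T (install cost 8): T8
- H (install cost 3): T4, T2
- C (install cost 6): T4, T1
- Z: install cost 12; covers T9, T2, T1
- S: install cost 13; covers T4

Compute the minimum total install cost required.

The greedy cost-per-new-target heuristic would pick H, C, T, and Z for 29, but a cheaper cover exists.
Choose T, H, and Z: together they cover T4, T8, T9, T2, T1 — every target.
Total install cost: 8 + 3 + 12 = 23.
No cover costs less than 23.

23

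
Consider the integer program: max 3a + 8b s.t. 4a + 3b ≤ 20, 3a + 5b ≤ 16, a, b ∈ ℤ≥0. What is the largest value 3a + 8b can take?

The continuous relaxation peaks at (0, 3.2) with value 25.60; rounding to a feasible lattice point costs some objective.
(a,b)=(0,3): 4·0+3·3=9≤20, 3·0+5·3=15≤16, objective 24.
(a,b)=(1,2): 4·1+3·2=10≤20, 3·1+5·2=13≤16, objective 19.
Maximum is 24 at (a,b)=(0,3).

24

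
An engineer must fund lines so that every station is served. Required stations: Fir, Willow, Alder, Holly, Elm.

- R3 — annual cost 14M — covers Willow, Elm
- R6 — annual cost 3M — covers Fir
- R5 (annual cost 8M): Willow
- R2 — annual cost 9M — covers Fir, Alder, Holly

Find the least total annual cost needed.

23

This is a weighted set-cover instance.
Choose R3 and R2: together they cover Fir, Willow, Alder, Holly, Elm — every station.
Total annual cost: 14 + 9 = 23.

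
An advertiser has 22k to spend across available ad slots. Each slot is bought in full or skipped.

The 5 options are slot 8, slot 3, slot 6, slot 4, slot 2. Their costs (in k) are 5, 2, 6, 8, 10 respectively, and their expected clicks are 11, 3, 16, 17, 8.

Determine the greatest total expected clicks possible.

Allowing fractional choices, the relaxed optimum would be about 47.8, but ad slots are indivisible.
slot 8 + slot 6 + slot 4: cost 5 + 6 + 8 = 19 ≤ 22, expected clicks 11 + 16 + 17 = 44.
slot 8 + slot 3 + slot 6 + slot 4: cost 5 + 2 + 6 + 8 = 21 ≤ 22, expected clicks 11 + 3 + 16 + 17 = 47.
slot 3 + slot 6 + slot 4: cost 2 + 6 + 8 = 16 ≤ 22, expected clicks 3 + 16 + 17 = 36.
Best is slot 8, slot 3, slot 6, and slot 4 with total expected clicks 47.

47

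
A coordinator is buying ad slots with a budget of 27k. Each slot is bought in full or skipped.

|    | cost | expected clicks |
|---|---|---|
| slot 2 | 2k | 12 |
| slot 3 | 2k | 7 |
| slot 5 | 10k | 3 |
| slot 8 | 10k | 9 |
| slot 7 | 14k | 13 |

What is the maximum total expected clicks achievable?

34

Treat it as a binary knapsack problem.
Take slot 2, slot 8, and slot 7: cost 2 + 10 + 14 = 26 ≤ 27, expected clicks 12 + 9 + 13 = 34.
No other feasible combination does better.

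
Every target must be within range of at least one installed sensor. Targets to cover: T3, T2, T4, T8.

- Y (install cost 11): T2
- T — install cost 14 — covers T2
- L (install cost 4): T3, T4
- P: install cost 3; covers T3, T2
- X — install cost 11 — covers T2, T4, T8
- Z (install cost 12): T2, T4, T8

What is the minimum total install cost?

The greedy cost-per-new-target heuristic would pick P, L, and X for 18, but a cheaper cover exists.
Choose P and X: together they cover T3, T2, T4, T8 — every target.
Total install cost: 3 + 11 = 14.
No cover costs less than 14.

14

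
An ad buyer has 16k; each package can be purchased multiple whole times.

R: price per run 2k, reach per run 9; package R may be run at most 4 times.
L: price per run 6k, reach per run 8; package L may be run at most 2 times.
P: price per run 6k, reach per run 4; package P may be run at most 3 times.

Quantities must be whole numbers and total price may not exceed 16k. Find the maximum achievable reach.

44

R has the best ratio (9/2); taking only R gives at most 4×9 = 36 (stopped by the supply cap of 4).
Mixing does better — 4×R and 1×L: price 14 ≤ 16, reach 4·9 + 1·8 = 44.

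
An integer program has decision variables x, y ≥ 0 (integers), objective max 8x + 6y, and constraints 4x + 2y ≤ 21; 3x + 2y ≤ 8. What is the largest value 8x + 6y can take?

24

(x,y)=(0,4): 4·0+2·4=8≤21, 3·0+2·4=8≤8, objective 24.
(x,y)=(0,3): 4·0+2·3=6≤21, 3·0+2·3=6≤8, objective 18.
No feasible integer point exceeds 24.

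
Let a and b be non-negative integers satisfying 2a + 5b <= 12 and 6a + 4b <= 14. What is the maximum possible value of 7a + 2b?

14

Relaxing integrality, the LP optimum is 16.33 at (a,b) = (2.33, 0), which is not an integer point.
(a,b)=(2,0): 2·2+5·0=4≤12, 6·2+4·0=12≤14, objective 14.
(a,b)=(1,1): 2·1+5·1=7≤12, 6·1+4·1=10≤14, objective 9.
(a,b)=(1,0): 2·1+5·0=2≤12, 6·1+4·0=6≤14, objective 7.
No feasible integer point exceeds 14.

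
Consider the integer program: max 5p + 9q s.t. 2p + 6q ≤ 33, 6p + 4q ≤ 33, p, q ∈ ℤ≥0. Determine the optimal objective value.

50

Relaxing integrality, the LP optimum is 54.21 at (p,q) = (2.36, 4.71), which is not an integer point.
(p,q)=(1,5): 2·1+6·5=32≤33, 6·1+4·5=26≤33, objective 50.
(p,q)=(2,4): 2·2+6·4=28≤33, 6·2+4·4=28≤33, objective 46.
(p,q)=(0,5): 2·0+6·5=30≤33, 6·0+4·5=20≤33, objective 45.
The best lattice point is (1,5), giving 50.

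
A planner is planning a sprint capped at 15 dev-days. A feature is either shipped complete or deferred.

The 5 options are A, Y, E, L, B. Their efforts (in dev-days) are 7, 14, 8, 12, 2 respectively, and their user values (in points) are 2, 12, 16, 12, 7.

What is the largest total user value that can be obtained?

Allowing fractional choices, the relaxed optimum would be about 28.0, but features are indivisible.
A + E: effort 7 + 8 = 15 ≤ 15, user value 2 + 16 = 18.
L + B: effort 12 + 2 = 14 ≤ 15, user value 12 + 7 = 19.
E + B: effort 8 + 2 = 10 ≤ 15, user value 16 + 7 = 23.
Best is E and B with total user value 23.

23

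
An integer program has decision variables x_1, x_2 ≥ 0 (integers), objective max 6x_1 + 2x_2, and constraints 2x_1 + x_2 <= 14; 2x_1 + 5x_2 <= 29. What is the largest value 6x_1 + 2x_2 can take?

42

(x_1,x_2)=(7,0) is feasible, giving 42.
(x_1,x_2)=(6,1) is feasible, giving 38.
(x_1,x_2)=(6,0) is feasible, giving 36.
No feasible integer point exceeds 42.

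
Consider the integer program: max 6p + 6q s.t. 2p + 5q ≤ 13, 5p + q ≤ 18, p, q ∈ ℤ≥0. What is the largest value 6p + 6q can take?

24

The continuous relaxation peaks at (3.35, 1.26) with value 27.65; rounding to a feasible lattice point costs some objective.
(p,q)=(3,1): 2·3+5·1=11≤13, 5·3+1·1=16≤18, objective 24.
(p,q)=(2,1): 2·2+5·1=9≤13, 5·2+1·1=11≤18, objective 18.
(p,q)=(3,0): 2·3+5·0=6≤13, 5·3+1·0=15≤18, objective 18.
(p,q)=(2,0): 2·2+5·0=4≤13, 5·2+1·0=10≤18, objective 12.
The best lattice point is (3,1), giving 24.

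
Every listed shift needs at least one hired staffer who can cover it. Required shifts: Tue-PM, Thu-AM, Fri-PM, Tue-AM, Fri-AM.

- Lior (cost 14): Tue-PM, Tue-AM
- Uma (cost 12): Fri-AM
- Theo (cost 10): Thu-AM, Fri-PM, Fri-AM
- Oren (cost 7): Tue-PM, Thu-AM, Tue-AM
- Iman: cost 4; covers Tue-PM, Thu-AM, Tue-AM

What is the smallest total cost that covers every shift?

14

Choose Theo and Iman: together they cover Tue-PM, Thu-AM, Fri-PM, Tue-AM, Fri-AM — every shift.
Total cost: 10 + 4 = 14.
No cover costs less than 14.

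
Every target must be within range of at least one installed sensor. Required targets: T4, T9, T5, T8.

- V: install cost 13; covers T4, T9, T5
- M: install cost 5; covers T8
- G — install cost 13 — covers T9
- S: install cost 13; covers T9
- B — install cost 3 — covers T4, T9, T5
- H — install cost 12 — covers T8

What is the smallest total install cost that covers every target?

Choose M and B: together they cover T4, T9, T5, T8 — every target.
Total install cost: 5 + 3 = 8.
No cover costs less than 8.

8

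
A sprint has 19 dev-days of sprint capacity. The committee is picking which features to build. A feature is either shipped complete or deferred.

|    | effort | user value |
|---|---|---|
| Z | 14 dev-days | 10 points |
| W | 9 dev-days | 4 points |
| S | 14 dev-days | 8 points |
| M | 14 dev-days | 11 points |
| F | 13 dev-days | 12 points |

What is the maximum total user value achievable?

12

Allowing fractional choices, the relaxed optimum would be about 16.7, but features are indivisible.
F: effort 13 ≤ 19, user value 12.
M: effort 14 ≤ 19, user value 11.
Z: effort 14 ≤ 19, user value 10.
Best is F with total user value 12.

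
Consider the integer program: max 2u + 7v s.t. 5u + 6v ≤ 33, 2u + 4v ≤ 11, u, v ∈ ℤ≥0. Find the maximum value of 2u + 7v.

16

(u,v)=(1,2): 5·1+6·2=17≤33, 2·1+4·2=10≤11, objective 16.
(u,v)=(0,2): 5·0+6·2=12≤33, 2·0+4·2=8≤11, objective 14.
No feasible integer point exceeds 16.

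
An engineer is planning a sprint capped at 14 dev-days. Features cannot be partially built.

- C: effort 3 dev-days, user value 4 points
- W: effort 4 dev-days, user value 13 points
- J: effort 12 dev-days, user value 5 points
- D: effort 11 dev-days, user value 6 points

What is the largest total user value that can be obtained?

17

Take C and W: effort 3 + 4 = 7 ≤ 14, user value 4 + 13 = 17.
No other feasible combination does better.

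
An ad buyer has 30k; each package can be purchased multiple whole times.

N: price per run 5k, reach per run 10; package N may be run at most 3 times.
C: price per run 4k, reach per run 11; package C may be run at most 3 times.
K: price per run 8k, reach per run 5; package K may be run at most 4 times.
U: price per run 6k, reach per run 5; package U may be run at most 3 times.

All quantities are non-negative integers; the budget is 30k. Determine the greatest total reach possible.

Take 3×N and 3×C: price 27 ≤ 30, reach 3·10 + 3·11 = 63.
C has the best ratio (11/4) and is taken to its limit of 3; remaining capacity is filled optimally with the others.

63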